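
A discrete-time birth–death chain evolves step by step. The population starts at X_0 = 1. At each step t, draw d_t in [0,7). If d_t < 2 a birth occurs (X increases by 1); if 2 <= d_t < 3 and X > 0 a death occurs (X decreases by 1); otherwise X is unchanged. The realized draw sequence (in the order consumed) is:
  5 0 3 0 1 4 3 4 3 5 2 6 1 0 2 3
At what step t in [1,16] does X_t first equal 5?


t=0: X=1, d=5 → hold, X_1=1
t=1: X=1, d=0 → birth, X_2=2
t=2: X=2, d=3 → hold, X_3=2
t=3: X=2, d=0 → birth, X_4=3
t=4: X=3, d=1 → birth, X_5=4
t=5: X=4, d=4 → hold, X_6=4
t=6: X=4, d=3 → hold, X_7=4
t=7: X=4, d=4 → hold, X_8=4
t=8: X=4, d=3 → hold, X_9=4
t=9: X=4, d=5 → hold, X_10=4
t=10: X=4, d=2 → death, X_11=3
t=11: X=3, d=6 → hold, X_12=3
t=12: X=3, d=1 → birth, X_13=4
t=13: X=4, d=0 → birth, X_14=5
t=14: X=5, d=2 → death, X_15=4
t=15: X=4, d=3 → hold, X_16=4

14


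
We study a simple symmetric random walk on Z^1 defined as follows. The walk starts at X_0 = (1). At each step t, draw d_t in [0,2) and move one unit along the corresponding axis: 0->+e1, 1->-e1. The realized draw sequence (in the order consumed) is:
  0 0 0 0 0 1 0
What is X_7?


t=0: X=(1), d=0 → +e1, X_1=(2)
t=1: X=(2), d=0 → +e1, X_2=(3)
t=2: X=(3), d=0 → +e1, X_3=(4)
t=3: X=(4), d=0 → +e1, X_4=(5)
t=4: X=(5), d=0 → +e1, X_5=(6)
t=5: X=(6), d=1 → -e1, X_6=(5)
t=6: X=(5), d=0 → +e1, X_7=(6)

(6)


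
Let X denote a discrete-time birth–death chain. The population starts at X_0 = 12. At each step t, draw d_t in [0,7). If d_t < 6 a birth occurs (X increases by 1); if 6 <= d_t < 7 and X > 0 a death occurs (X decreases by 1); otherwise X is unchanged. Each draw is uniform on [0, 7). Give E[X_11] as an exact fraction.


139/7

X can drop by at most 1 per step and X_0 = 12 > T = 11, so X_t >= 12 − t >= 1 > 0 for every t <= 11: the floor at 0 (the 'and X > 0' condition) never binds. Hence X_11 = X_0 + Σ_{t<11} Y_t with i.i.d. increments Y_t = y(d_t) ∈ {+1, −1, 0}.
Outcome values over d=0..6: [1, 1, 1, 1, 1, 1, -1]
Σy = 5, Σy² = 7, M = 7
μ = 5/7 = 5/7,  σ² = 7/7 − (5/7)² = 24/49
E[X_11] = 12 + 11·(5/7) = 139/7


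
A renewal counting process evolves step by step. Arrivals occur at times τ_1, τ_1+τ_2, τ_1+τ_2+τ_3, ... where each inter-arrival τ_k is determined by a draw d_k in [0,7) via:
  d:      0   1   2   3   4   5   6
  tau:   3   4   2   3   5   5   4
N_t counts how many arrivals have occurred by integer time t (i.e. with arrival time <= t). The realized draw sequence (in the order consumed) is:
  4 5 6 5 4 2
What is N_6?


draw d_1=4: τ_1=5, arrival time A_1=5
draw d_2=5: τ_2=5, arrival time A_2=10
draw d_3=6: τ_3=4, arrival time A_3=14
draw d_4=5: τ_4=5, arrival time A_4=19
draw d_5=4: τ_5=5, arrival time A_5=24
draw d_6=2: τ_6=2, arrival time A_6=26
N_t over t=0..6: 0:0 1:0 2:0 3:0 4:0 5:1 6:1

1


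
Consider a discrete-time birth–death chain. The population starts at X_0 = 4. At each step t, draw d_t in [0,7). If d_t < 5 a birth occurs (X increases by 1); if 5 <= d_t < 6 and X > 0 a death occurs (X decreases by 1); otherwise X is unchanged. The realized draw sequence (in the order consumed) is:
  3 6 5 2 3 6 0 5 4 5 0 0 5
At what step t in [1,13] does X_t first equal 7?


7

t=0: X=4, d=3 → birth, X_1=5
t=1: X=5, d=6 → hold, X_2=5
t=2: X=5, d=5 → death, X_3=4
t=3: X=4, d=2 → birth, X_4=5
t=4: X=5, d=3 → birth, X_5=6
t=5: X=6, d=6 → hold, X_6=6
t=6: X=6, d=0 → birth, X_7=7
t=7: X=7, d=5 → death, X_8=6
t=8: X=6, d=4 → birth, X_9=7
t=9: X=7, d=5 → death, X_10=6
t=10: X=6, d=0 → birth, X_11=7
t=11: X=7, d=0 → birth, X_12=8
t=12: X=8, d=5 → death, X_13=7


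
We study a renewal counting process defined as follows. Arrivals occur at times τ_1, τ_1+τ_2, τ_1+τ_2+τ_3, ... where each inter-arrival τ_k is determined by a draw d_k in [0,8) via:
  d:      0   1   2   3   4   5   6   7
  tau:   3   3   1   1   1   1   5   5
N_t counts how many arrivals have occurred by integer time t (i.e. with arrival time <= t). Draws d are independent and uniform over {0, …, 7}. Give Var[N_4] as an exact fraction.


319/256

Inter-arrival values over d=0..7: [3, 3, 1, 1, 1, 1, 5, 5]
Each d has probability 1/8, so the pmf of τ is: f(1) = 1/2, f(3) = 1/4, f(5) = 1/4
Let p_n(j) = P(N_n = j), with p_0 = [1]. Condition on τ_1: p_n(0) = P(τ > n), and for j >= 1, p_n(j) = Σ_{k<=n} f(k)·p_{n−k}(j−1)
p_1 = [1/2, 1/2]  (j = 0..1)
p_2 = [1/2, 1/4, 1/4]  (j = 0..2)
p_3 = [1/4, 1/2, 1/8, 1/8]  (j = 0..3)
p_4 = [1/4, 1/4, 3/8, 1/16, 1/16]  (j = 0..4)
E[N_4] = Σ j·p_4(j) = 23/16;  E[N_4²] = Σ j²·p_4(j) = 53/16
Var[N_4] = 53/16 − (23/16)² = 319/256


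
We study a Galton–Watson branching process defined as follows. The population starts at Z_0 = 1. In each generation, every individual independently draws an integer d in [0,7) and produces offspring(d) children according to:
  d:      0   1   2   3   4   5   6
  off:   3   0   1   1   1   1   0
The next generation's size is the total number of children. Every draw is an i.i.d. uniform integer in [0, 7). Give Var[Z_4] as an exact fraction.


24/7

Outcome values over d=0..6: [3, 0, 1, 1, 1, 1, 0]
Σy = 7, Σy² = 13, M = 7
μ = 7/7 = 1,  σ² = 13/7 − (1)² = 6/7
V_0 = 0, E_0 = 1
V_1 = 6/7·E_0 + (1)²·V_0 = 6/7;  E_1 = 1
V_2 = 6/7·E_1 + (1)²·V_1 = 12/7;  E_2 = 1
V_3 = 6/7·E_2 + (1)²·V_2 = 18/7;  E_3 = 1
V_4 = 6/7·E_3 + (1)²·V_3 = 24/7;  E_4 = 1


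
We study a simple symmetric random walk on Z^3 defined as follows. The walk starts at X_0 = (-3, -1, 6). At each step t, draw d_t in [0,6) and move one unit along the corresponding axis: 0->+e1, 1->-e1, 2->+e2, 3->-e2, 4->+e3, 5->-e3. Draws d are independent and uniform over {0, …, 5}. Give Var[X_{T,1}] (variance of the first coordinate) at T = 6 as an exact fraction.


2

Outcome values over d=0..5: [1, -1, 0, 0, 0, 0]
Σy = 0, Σy² = 2, M = 6
μ = 0/6 = 0,  σ² = 2/6 − (0)² = 1/3
Independent increments: Var[X_6] = 6·σ² = 6·(1/3) = 2


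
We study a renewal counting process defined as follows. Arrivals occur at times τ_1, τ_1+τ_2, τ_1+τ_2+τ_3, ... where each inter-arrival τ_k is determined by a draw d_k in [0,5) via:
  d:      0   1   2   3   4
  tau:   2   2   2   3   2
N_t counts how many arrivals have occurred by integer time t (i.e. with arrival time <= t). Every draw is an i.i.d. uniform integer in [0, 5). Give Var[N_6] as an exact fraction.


Inter-arrival values over d=0..4: [2, 2, 2, 3, 2]
Each d has probability 1/5, so the pmf of τ is: f(2) = 4/5, f(3) = 1/5
Let p_n(j) = P(N_n = j), with p_0 = [1]. Condition on τ_1: p_n(0) = P(τ > n), and for j >= 1, p_n(j) = Σ_{k<=n} f(k)·p_{n−k}(j−1)
p_1 = [1]  (j = 0)
p_2 = [1/5, 4/5]  (j = 0..1)
p_3 = [0, 1]  (j = 0..1)
p_4 = [0, 9/25, 16/25]  (j = 0..2)
p_5 = [0, 1/25, 24/25]  (j = 0..2)
p_6 = [0, 0, 61/125, 64/125]  (j = 0..3)
E[N_6] = Σ j·p_6(j) = 314/125;  E[N_6²] = Σ j²·p_6(j) = 164/25
Var[N_6] = 164/25 − (314/125)² = 3904/15625

3904/15625


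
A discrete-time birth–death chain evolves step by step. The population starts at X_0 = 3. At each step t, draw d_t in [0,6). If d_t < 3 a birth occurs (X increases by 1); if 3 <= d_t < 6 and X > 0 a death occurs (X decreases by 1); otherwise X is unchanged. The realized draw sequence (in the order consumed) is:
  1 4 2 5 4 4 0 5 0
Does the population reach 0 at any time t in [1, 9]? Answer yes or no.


no

t=0: X=3, d=1 → birth, X_1=4
t=1: X=4, d=4 → death, X_2=3
t=2: X=3, d=2 → birth, X_3=4
t=3: X=4, d=5 → death, X_4=3
t=4: X=3, d=4 → death, X_5=2
t=5: X=2, d=4 → death, X_6=1
t=6: X=1, d=0 → birth, X_7=2
t=7: X=2, d=5 → death, X_8=1
t=8: X=1, d=0 → birth, X_9=2


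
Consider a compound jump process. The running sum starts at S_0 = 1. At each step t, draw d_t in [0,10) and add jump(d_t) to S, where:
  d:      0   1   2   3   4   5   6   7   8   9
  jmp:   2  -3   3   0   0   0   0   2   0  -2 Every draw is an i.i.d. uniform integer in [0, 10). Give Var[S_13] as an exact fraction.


Outcome values over d=0..9: [2, -3, 3, 0, 0, 0, 0, 2, 0, -2]
Σy = 2, Σy² = 30, M = 10
μ = 2/10 = 1/5,  σ² = 30/10 − (1/5)² = 74/25
Independent increments: Var[S_13] = 13·σ² = 13·(74/25) = 962/25

962/25


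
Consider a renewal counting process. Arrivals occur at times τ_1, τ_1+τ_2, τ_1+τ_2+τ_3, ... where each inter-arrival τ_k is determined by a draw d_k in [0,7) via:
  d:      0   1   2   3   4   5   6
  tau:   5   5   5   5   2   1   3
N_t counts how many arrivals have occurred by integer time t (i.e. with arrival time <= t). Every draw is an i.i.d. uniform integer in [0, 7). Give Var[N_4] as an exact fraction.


Inter-arrival values over d=0..6: [5, 5, 5, 5, 2, 1, 3]
Each d has probability 1/7, so the pmf of τ is: f(1) = 1/7, f(2) = 1/7, f(3) = 1/7, f(5) = 4/7
Let p_n(j) = P(N_n = j), with p_0 = [1]. Condition on τ_1: p_n(0) = P(τ > n), and for j >= 1, p_n(j) = Σ_{k<=n} f(k)·p_{n−k}(j−1)
p_1 = [6/7, 1/7]  (j = 0..1)
p_2 = [5/7, 13/49, 1/49]  (j = 0..2)
p_3 = [4/7, 18/49, 20/343, 1/343]  (j = 0..3)
p_4 = [4/7, 15/49, 38/343, 27/2401, 1/2401]  (j = 0..4)
E[N_4] = Σ j·p_4(j) = 1352/2401;  E[N_4²] = Σ j²·p_4(j) = 6/7
Var[N_4] = 6/7 − (1352/2401)² = 3113354/5764801

3113354/5764801


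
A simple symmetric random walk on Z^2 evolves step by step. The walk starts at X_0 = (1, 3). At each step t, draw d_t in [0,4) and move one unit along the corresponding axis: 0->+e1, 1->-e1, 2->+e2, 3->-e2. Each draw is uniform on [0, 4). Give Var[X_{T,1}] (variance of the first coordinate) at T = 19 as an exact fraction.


19/2

Outcome values over d=0..3: [1, -1, 0, 0]
Σy = 0, Σy² = 2, M = 4
μ = 0/4 = 0,  σ² = 2/4 − (0)² = 1/2
Independent increments: Var[X_19] = 19·σ² = 19·(1/2) = 19/2


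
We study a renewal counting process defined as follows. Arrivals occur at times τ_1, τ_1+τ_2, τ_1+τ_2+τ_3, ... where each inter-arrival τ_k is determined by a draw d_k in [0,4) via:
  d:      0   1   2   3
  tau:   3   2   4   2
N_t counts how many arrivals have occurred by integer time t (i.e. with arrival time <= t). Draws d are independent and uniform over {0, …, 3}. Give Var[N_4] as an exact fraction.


Inter-arrival values over d=0..3: [3, 2, 4, 2]
Each d has probability 1/4, so the pmf of τ is: f(2) = 1/2, f(3) = 1/4, f(4) = 1/4
Let p_n(j) = P(N_n = j), with p_0 = [1]. Condition on τ_1: p_n(0) = P(τ > n), and for j >= 1, p_n(j) = Σ_{k<=n} f(k)·p_{n−k}(j−1)
p_1 = [1]  (j = 0)
p_2 = [1/2, 1/2]  (j = 0..1)
p_3 = [1/4, 3/4]  (j = 0..1)
p_4 = [0, 3/4, 1/4]  (j = 0..2)
E[N_4] = Σ j·p_4(j) = 5/4;  E[N_4²] = Σ j²·p_4(j) = 7/4
Var[N_4] = 7/4 − (5/4)² = 3/16

3/16


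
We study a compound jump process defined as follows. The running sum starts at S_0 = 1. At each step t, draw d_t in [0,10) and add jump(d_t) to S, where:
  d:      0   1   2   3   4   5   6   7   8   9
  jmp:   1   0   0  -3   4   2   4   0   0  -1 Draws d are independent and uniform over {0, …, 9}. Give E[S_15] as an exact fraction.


Outcome values over d=0..9: [1, 0, 0, -3, 4, 2, 4, 0, 0, -1]
Σy = 7, Σy² = 47, M = 10
μ = 7/10 = 7/10,  σ² = 47/10 − (7/10)² = 421/100
E[S_15] = 1 + 15·(7/10) = 23/2

23/2


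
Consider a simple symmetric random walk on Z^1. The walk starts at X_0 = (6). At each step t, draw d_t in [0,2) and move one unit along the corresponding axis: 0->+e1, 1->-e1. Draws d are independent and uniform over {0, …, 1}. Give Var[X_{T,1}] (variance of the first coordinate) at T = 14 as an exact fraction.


14

Outcome values over d=0..1: [1, -1]
Σy = 0, Σy² = 2, M = 2
μ = 0/2 = 0,  σ² = 2/2 − (0)² = 1
Independent increments: Var[X_14] = 14·σ² = 14·(1) = 14


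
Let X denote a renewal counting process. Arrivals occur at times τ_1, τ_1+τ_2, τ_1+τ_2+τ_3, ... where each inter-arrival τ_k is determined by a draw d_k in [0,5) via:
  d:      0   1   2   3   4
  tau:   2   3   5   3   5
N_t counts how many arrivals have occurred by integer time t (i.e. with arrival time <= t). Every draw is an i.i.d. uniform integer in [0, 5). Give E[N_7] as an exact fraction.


Inter-arrival values over d=0..4: [2, 3, 5, 3, 5]
Each d has probability 1/5, so the pmf of τ is: f(2) = 1/5, f(3) = 2/5, f(5) = 2/5
Renewal equation for m(n) = E[N_n]: condition on τ_1 = k (if k <= n, one arrival plus a fresh copy on the remaining n−k steps): m(n) = F(n) + Σ_{k<=n} f(k)·m(n−k), where F(n) = P(τ <= n) and m(0) = 0
m(1) = F(1) = 0
m(2) = F(2) = 1/5
m(3) = F(3) = 3/5
m(4) = F(4) + f(2)·m(2) = 3/5 + 1/5·1/5 = 16/25
m(5) = F(5) + f(2)·m(3) + f(3)·m(2) = 1 + 1/5·3/5 + 2/5·1/5 = 6/5
m(6) = F(6) + f(2)·m(4) + f(3)·m(3) = 1 + 1/5·16/25 + 2/5·3/5 = 171/125
m(7) = F(7) + f(2)·m(5) + f(3)·m(4) + f(5)·m(2) = 1 + 1/5·6/5 + 2/5·16/25 + 2/5·1/5 = 197/125
E[N_7] = m(7) = 197/125

197/125


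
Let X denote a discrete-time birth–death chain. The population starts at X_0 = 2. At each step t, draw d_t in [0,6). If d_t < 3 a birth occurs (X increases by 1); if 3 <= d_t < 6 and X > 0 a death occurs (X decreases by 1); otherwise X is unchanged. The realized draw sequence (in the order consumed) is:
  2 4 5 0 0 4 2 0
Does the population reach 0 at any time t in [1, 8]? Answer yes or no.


no

t=0: X=2, d=2 → birth, X_1=3
t=1: X=3, d=4 → death, X_2=2
t=2: X=2, d=5 → death, X_3=1
t=3: X=1, d=0 → birth, X_4=2
t=4: X=2, d=0 → birth, X_5=3
t=5: X=3, d=4 → death, X_6=2
t=6: X=2, d=2 → birth, X_7=3
t=7: X=3, d=0 → birth, X_8=4


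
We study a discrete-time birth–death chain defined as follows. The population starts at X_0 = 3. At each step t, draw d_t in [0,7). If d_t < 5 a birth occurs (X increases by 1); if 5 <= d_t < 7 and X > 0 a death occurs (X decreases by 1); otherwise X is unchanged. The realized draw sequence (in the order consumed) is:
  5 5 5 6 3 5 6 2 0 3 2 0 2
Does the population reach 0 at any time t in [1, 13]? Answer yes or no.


yes

t=0: X=3, d=5 → death, X_1=2
t=1: X=2, d=5 → death, X_2=1
t=2: X=1, d=5 → death, X_3=0
t=3: X=0, d=6 → hold, X_4=0
t=4: X=0, d=3 → birth, X_5=1
t=5: X=1, d=5 → death, X_6=0
t=6: X=0, d=6 → hold, X_7=0
t=7: X=0, d=2 → birth, X_8=1
t=8: X=1, d=0 → birth, X_9=2
t=9: X=2, d=3 → birth, X_10=3
t=10: X=3, d=2 → birth, X_11=4
t=11: X=4, d=0 → birth, X_12=5
t=12: X=5, d=2 → birth, X_13=6


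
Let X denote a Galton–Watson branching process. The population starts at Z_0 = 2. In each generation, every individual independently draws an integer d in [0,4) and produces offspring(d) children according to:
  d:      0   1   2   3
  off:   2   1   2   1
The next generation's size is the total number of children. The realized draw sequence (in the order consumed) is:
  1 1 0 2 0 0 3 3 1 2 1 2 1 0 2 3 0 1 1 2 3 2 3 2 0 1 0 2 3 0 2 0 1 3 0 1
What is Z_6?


gen 0: Z_0=2, draws=[1, 1], offspring=[1, 1], Z_1=2
gen 1: Z_1=2, draws=[0, 2], offspring=[2, 2], Z_2=4
gen 2: Z_2=4, draws=[0, 0, 3, 3], offspring=[2, 2, 1, 1], Z_3=6
gen 3: Z_3=6, draws=[1, 2, 1, 2, 1, 0], offspring=[1, 2, 1, 2, 1, 2], Z_4=9
gen 4: Z_4=9, draws=[2, 3, 0, 1, 1, 2, 3, 2, 3], offspring=[2, 1, 2, 1, 1, 2, 1, 2, 1], Z_5=13
gen 5: Z_5=13, draws=[2, 0, 1, 0, 2, 3, 0, 2, 0, 1, 3, 0, 1], offspring=[2, 2, 1, 2, 2, 1, 2, 2, 2, 1, 1, 2, 1], Z_6=21

21


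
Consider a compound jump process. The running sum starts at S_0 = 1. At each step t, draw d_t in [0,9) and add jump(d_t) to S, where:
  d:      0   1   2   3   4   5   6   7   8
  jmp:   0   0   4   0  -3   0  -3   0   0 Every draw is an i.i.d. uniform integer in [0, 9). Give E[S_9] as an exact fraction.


-1

Outcome values over d=0..8: [0, 0, 4, 0, -3, 0, -3, 0, 0]
Σy = -2, Σy² = 34, M = 9
μ = -2/9 = -2/9,  σ² = 34/9 − (-2/9)² = 302/81
E[S_9] = 1 + 9·(-2/9) = -1


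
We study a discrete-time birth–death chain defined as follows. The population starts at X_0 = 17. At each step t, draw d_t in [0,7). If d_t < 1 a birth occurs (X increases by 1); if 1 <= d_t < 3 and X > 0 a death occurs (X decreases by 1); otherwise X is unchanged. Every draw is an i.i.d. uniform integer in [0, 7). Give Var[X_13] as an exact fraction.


260/49

X can drop by at most 1 per step and X_0 = 17 > T = 13, so X_t >= 17 − t >= 4 > 0 for every t <= 13: the floor at 0 (the 'and X > 0' condition) never binds. Hence X_13 = X_0 + Σ_{t<13} Y_t with i.i.d. increments Y_t = y(d_t) ∈ {+1, −1, 0}.
Outcome values over d=0..6: [1, -1, -1, 0, 0, 0, 0]
Σy = -1, Σy² = 3, M = 7
μ = -1/7 = -1/7,  σ² = 3/7 − (-1/7)² = 20/49
Independent increments: Var[X_13] = 13·σ² = 13·(20/49) = 260/49


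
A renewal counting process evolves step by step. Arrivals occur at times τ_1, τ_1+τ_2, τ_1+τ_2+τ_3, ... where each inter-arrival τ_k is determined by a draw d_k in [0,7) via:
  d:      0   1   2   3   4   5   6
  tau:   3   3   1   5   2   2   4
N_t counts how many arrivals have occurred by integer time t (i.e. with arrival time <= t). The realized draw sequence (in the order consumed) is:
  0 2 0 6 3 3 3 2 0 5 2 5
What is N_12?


4

draw d_1=0: τ_1=3, arrival time A_1=3
draw d_2=2: τ_2=1, arrival time A_2=4
draw d_3=0: τ_3=3, arrival time A_3=7
draw d_4=6: τ_4=4, arrival time A_4=11
draw d_5=3: τ_5=5, arrival time A_5=16
draw d_6=3: τ_6=5, arrival time A_6=21
draw d_7=3: τ_7=5, arrival time A_7=26
draw d_8=2: τ_8=1, arrival time A_8=27
draw d_9=0: τ_9=3, arrival time A_9=30
draw d_10=5: τ_10=2, arrival time A_10=32
draw d_11=2: τ_11=1, arrival time A_11=33
draw d_12=5: τ_12=2, arrival time A_12=35
N_t over t=0..12: 0:0 1:0 2:0 3:1 4:2 5:2 6:2 7:3 8:3 9:3 10:3 11:4 12:4


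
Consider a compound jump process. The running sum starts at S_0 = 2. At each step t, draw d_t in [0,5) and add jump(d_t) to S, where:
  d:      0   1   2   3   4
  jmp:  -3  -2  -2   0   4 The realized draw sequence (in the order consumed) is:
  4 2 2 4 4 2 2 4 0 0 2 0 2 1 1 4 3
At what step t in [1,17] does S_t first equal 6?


1

t=0: S=2, d=4, jump=4, S_1=6
t=1: S=6, d=2, jump=-2, S_2=4
t=2: S=4, d=2, jump=-2, S_3=2
t=3: S=2, d=4, jump=4, S_4=6
t=4: S=6, d=4, jump=4, S_5=10
t=5: S=10, d=2, jump=-2, S_6=8
t=6: S=8, d=2, jump=-2, S_7=6
t=7: S=6, d=4, jump=4, S_8=10
t=8: S=10, d=0, jump=-3, S_9=7
t=9: S=7, d=0, jump=-3, S_10=4
t=10: S=4, d=2, jump=-2, S_11=2
t=11: S=2, d=0, jump=-3, S_12=-1
t=12: S=-1, d=2, jump=-2, S_13=-3
t=13: S=-3, d=1, jump=-2, S_14=-5
t=14: S=-5, d=1, jump=-2, S_15=-7
t=15: S=-7, d=4, jump=4, S_16=-3
t=16: S=-3, d=3, jump=0, S_17=-3


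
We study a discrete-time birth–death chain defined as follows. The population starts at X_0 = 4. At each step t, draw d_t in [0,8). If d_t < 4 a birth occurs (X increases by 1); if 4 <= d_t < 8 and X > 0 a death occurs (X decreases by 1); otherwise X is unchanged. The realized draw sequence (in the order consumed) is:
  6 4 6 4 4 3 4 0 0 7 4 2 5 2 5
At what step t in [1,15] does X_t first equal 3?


1

t=0: X=4, d=6 → death, X_1=3
t=1: X=3, d=4 → death, X_2=2
t=2: X=2, d=6 → death, X_3=1
t=3: X=1, d=4 → death, X_4=0
t=4: X=0, d=4 → hold, X_5=0
t=5: X=0, d=3 → birth, X_6=1
t=6: X=1, d=4 → death, X_7=0
t=7: X=0, d=0 → birth, X_8=1
t=8: X=1, d=0 → birth, X_9=2
t=9: X=2, d=7 → death, X_10=1
t=10: X=1, d=4 → death, X_11=0
t=11: X=0, d=2 → birth, X_12=1
t=12: X=1, d=5 → death, X_13=0
t=13: X=0, d=2 → birth, X_14=1
t=14: X=1, d=5 → death, X_15=0


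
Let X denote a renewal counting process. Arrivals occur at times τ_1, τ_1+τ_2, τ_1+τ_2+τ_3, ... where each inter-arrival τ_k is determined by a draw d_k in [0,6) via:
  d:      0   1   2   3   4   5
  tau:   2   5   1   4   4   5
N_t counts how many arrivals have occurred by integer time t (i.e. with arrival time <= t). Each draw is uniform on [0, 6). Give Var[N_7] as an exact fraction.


Inter-arrival values over d=0..5: [2, 5, 1, 4, 4, 5]
Each d has probability 1/6, so the pmf of τ is: f(1) = 1/6, f(2) = 1/6, f(4) = 1/3, f(5) = 1/3
Let p_n(j) = P(N_n = j), with p_0 = [1]. Condition on τ_1: p_n(0) = P(τ > n), and for j >= 1, p_n(j) = Σ_{k<=n} f(k)·p_{n−k}(j−1)
p_1 = [5/6, 1/6]  (j = 0..1)
p_2 = [2/3, 11/36, 1/36]  (j = 0..2)
p_3 = [2/3, 1/4, 17/216, 1/216]  (j = 0..3)
p_4 = [1/3, 5/9, 5/54, 23/1296, 1/1296]  (j = 0..4)
p_5 = [0, 7/9, 41/216, 37/1296, 29/7776, 1/7776]  (j = 0..5)
p_6 = [0, 5/9, 41/108, 73/1296, 5/648, 35/46656, 1/46656]  (j = 0..6)
p_7 = [0, 4/9, 11/27, 169/1296, 61/3888, 89/46656, 41/279936, 1/279936]  (j = 0..7)
E[N_7] = Σ j·p_7(j) = 482515/279936;  E[N_7²] = Σ j²·p_7(j) = 994291/279936
Var[N_7] = 994291/279936 − (482515/279936)² = 45517120151/78364164096

45517120151/78364164096


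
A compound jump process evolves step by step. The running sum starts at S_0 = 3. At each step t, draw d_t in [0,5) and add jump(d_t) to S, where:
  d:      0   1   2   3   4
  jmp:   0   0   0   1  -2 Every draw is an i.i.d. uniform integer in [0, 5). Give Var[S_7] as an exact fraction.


Outcome values over d=0..4: [0, 0, 0, 1, -2]
Σy = -1, Σy² = 5, M = 5
μ = -1/5 = -1/5,  σ² = 5/5 − (-1/5)² = 24/25
Independent increments: Var[S_7] = 7·σ² = 7·(24/25) = 168/25

168/25


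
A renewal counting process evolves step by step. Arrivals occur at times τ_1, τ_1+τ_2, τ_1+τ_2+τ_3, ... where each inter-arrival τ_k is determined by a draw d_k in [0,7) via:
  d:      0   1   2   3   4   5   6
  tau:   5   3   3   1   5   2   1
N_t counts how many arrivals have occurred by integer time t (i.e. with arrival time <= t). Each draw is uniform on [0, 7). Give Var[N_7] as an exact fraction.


Inter-arrival values over d=0..6: [5, 3, 3, 1, 5, 2, 1]
Each d has probability 1/7, so the pmf of τ is: f(1) = 2/7, f(2) = 1/7, f(3) = 2/7, f(5) = 2/7
Let p_n(j) = P(N_n = j), with p_0 = [1]. Condition on τ_1: p_n(0) = P(τ > n), and for j >= 1, p_n(j) = Σ_{k<=n} f(k)·p_{n−k}(j−1)
p_1 = [5/7, 2/7]  (j = 0..1)
p_2 = [4/7, 17/49, 4/49]  (j = 0..2)
p_3 = [2/7, 27/49, 48/343, 8/343]  (j = 0..3)
p_4 = [2/7, 18/49, 99/343, 124/2401, 16/2401]  (j = 0..4)
p_5 = [0, 4/7, 97/343, 302/2401, 304/16807, 32/16807]  (j = 0..5)
p_6 = [0, 16/49, 156/343, 389/2401, 120/2401, 720/117649, 64/117649]  (j = 0..6)
p_7 = [0, 12/49, 130/343, 663/2401, 1328/16807, 2208/117649, 1664/823543, 128/823543]  (j = 0..7)
E[N_7] = Σ j·p_7(j) = 1856619/823543;  E[N_7²] = Σ j²·p_7(j) = 4990613/823543
Var[N_7] = 4990613/823543 − (1856619/823543)² = 662950290698/678223072849

662950290698/678223072849


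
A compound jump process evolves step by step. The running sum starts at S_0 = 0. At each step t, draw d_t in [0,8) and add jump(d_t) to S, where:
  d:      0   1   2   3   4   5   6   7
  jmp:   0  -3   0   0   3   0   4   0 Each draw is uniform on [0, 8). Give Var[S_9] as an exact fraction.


Outcome values over d=0..7: [0, -3, 0, 0, 3, 0, 4, 0]
Σy = 4, Σy² = 34, M = 8
μ = 4/8 = 1/2,  σ² = 34/8 − (1/2)² = 4
Independent increments: Var[S_9] = 9·σ² = 9·(4) = 36

36


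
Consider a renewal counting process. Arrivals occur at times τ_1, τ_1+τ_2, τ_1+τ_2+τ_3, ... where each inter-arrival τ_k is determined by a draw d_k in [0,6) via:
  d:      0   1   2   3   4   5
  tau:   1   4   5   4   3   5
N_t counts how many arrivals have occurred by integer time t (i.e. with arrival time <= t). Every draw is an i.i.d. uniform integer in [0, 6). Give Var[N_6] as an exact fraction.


Inter-arrival values over d=0..5: [1, 4, 5, 4, 3, 5]
Each d has probability 1/6, so the pmf of τ is: f(1) = 1/6, f(3) = 1/6, f(4) = 1/3, f(5) = 1/3
Let p_n(j) = P(N_n = j), with p_0 = [1]. Condition on τ_1: p_n(0) = P(τ > n), and for j >= 1, p_n(j) = Σ_{k<=n} f(k)·p_{n−k}(j−1)
p_1 = [5/6, 1/6]  (j = 0..1)
p_2 = [5/6, 5/36, 1/36]  (j = 0..2)
p_3 = [2/3, 11/36, 5/216, 1/216]  (j = 0..3)
p_4 = [1/3, 7/12, 17/216, 5/1296, 1/1296]  (j = 0..4)
p_5 = [0, 29/36, 19/108, 23/1296, 5/7776, 1/7776]  (j = 0..5)
p_6 = [0, 2/3, 31/108, 55/1296, 29/7776, 5/46656, 1/46656]  (j = 0..6)
E[N_6] = Σ j·p_6(j) = 64555/46656;  E[N_6²] = Σ j²·p_6(j) = 105437/46656
Var[N_6] = 105437/46656 − (64555/46656)² = 751920647/2176782336

751920647/2176782336


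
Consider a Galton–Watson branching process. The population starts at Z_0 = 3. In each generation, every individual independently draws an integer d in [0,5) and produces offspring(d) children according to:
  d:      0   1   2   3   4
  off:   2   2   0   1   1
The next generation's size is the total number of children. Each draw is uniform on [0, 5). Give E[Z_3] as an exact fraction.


Outcome values over d=0..4: [2, 2, 0, 1, 1]
Σy = 6, Σy² = 10, M = 5
μ = 6/5 = 6/5,  σ² = 10/5 − (6/5)² = 14/25
E[Z_0] = 3
E[Z_1] = 6/5·E[Z_0] = 18/5
E[Z_2] = 6/5·E[Z_1] = 108/25
E[Z_3] = 6/5·E[Z_2] = 648/125

648/125


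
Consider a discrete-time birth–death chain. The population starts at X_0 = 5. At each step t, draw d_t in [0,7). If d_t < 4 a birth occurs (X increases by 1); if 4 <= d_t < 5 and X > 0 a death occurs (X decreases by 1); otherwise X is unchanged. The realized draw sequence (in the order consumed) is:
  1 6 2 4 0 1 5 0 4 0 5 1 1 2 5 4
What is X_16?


t=0: X=5, d=1 → birth, X_1=6
t=1: X=6, d=6 → hold, X_2=6
t=2: X=6, d=2 → birth, X_3=7
t=3: X=7, d=4 → death, X_4=6
t=4: X=6, d=0 → birth, X_5=7
t=5: X=7, d=1 → birth, X_6=8
t=6: X=8, d=5 → hold, X_7=8
t=7: X=8, d=0 → birth, X_8=9
t=8: X=9, d=4 → death, X_9=8
t=9: X=8, d=0 → birth, X_10=9
t=10: X=9, d=5 → hold, X_11=9
t=11: X=9, d=1 → birth, X_12=10
t=12: X=10, d=1 → birth, X_13=11
t=13: X=11, d=2 → birth, X_14=12
t=14: X=12, d=5 → hold, X_15=12
t=15: X=12, d=4 → death, X_16=11

11


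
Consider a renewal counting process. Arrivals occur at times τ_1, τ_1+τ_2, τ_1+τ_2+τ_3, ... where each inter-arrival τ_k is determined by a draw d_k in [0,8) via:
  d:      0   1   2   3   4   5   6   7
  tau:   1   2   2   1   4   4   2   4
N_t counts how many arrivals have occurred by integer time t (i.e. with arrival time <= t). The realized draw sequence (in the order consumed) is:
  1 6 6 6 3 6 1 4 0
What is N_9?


5

draw d_1=1: τ_1=2, arrival time A_1=2
draw d_2=6: τ_2=2, arrival time A_2=4
draw d_3=6: τ_3=2, arrival time A_3=6
draw d_4=6: τ_4=2, arrival time A_4=8
draw d_5=3: τ_5=1, arrival time A_5=9
draw d_6=6: τ_6=2, arrival time A_6=11
draw d_7=1: τ_7=2, arrival time A_7=13
draw d_8=4: τ_8=4, arrival time A_8=17
draw d_9=0: τ_9=1, arrival time A_9=18
N_t over t=0..9: 0:0 1:0 2:1 3:1 4:2 5:2 6:3 7:3 8:4 9:5


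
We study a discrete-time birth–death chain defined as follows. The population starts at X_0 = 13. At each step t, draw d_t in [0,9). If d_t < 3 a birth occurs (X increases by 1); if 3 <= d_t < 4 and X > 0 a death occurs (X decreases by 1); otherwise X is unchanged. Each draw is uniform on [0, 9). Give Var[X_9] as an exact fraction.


X can drop by at most 1 per step and X_0 = 13 > T = 9, so X_t >= 13 − t >= 4 > 0 for every t <= 9: the floor at 0 (the 'and X > 0' condition) never binds. Hence X_9 = X_0 + Σ_{t<9} Y_t with i.i.d. increments Y_t = y(d_t) ∈ {+1, −1, 0}.
Outcome values over d=0..8: [1, 1, 1, -1, 0, 0, 0, 0, 0]
Σy = 2, Σy² = 4, M = 9
μ = 2/9 = 2/9,  σ² = 4/9 − (2/9)² = 32/81
Independent increments: Var[X_9] = 9·σ² = 9·(32/81) = 32/9

32/9


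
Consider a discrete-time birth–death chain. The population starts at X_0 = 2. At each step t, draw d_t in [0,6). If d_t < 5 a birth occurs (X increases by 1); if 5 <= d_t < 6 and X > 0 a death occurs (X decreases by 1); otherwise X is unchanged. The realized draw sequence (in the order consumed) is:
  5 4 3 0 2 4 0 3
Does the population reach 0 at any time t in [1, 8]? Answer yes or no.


no

t=0: X=2, d=5 → death, X_1=1
t=1: X=1, d=4 → birth, X_2=2
t=2: X=2, d=3 → birth, X_3=3
t=3: X=3, d=0 → birth, X_4=4
t=4: X=4, d=2 → birth, X_5=5
t=5: X=5, d=4 → birth, X_6=6
t=6: X=6, d=0 → birth, X_7=7
t=7: X=7, d=3 → birth, X_8=8


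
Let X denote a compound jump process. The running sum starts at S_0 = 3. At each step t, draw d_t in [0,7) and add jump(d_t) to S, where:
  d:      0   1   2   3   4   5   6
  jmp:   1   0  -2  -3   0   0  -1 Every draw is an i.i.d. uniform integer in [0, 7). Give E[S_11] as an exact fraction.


Outcome values over d=0..6: [1, 0, -2, -3, 0, 0, -1]
Σy = -5, Σy² = 15, M = 7
μ = -5/7 = -5/7,  σ² = 15/7 − (-5/7)² = 80/49
E[S_11] = 3 + 11·(-5/7) = -34/7

-34/7


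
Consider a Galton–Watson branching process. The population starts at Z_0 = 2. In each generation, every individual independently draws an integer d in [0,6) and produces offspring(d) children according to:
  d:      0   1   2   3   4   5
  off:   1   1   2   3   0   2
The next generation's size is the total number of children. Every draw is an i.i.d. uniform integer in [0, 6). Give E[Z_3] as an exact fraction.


Outcome values over d=0..5: [1, 1, 2, 3, 0, 2]
Σy = 9, Σy² = 19, M = 6
μ = 9/6 = 3/2,  σ² = 19/6 − (3/2)² = 11/12
E[Z_0] = 2
E[Z_1] = 3/2·E[Z_0] = 3
E[Z_2] = 3/2·E[Z_1] = 9/2
E[Z_3] = 3/2·E[Z_2] = 27/4

27/4


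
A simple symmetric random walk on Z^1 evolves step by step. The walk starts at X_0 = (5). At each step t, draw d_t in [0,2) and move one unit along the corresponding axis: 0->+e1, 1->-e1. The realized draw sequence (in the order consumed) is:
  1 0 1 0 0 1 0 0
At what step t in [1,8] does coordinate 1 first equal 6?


t=0: X=(5), d=1 → -e1, X_1=(4)
t=1: X=(4), d=0 → +e1, X_2=(5)
t=2: X=(5), d=1 → -e1, X_3=(4)
t=3: X=(4), d=0 → +e1, X_4=(5)
t=4: X=(5), d=0 → +e1, X_5=(6)
t=5: X=(6), d=1 → -e1, X_6=(5)
t=6: X=(5), d=0 → +e1, X_7=(6)
t=7: X=(6), d=0 → +e1, X_8=(7)

5


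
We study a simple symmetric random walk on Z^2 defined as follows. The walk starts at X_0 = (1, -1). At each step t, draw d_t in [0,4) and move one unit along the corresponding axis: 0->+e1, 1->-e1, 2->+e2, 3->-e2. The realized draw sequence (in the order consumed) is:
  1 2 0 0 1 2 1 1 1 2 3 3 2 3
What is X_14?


t=0: X=(1, -1), d=1 → -e1, X_1=(0, -1)
t=1: X=(0, -1), d=2 → +e2, X_2=(0, 0)
t=2: X=(0, 0), d=0 → +e1, X_3=(1, 0)
t=3: X=(1, 0), d=0 → +e1, X_4=(2, 0)
t=4: X=(2, 0), d=1 → -e1, X_5=(1, 0)
t=5: X=(1, 0), d=2 → +e2, X_6=(1, 1)
t=6: X=(1, 1), d=1 → -e1, X_7=(0, 1)
t=7: X=(0, 1), d=1 → -e1, X_8=(-1, 1)
t=8: X=(-1, 1), d=1 → -e1, X_9=(-2, 1)
t=9: X=(-2, 1), d=2 → +e2, X_10=(-2, 2)
t=10: X=(-2, 2), d=3 → -e2, X_11=(-2, 1)
t=11: X=(-2, 1), d=3 → -e2, X_12=(-2, 0)
t=12: X=(-2, 0), d=2 → +e2, X_13=(-2, 1)
t=13: X=(-2, 1), d=3 → -e2, X_14=(-2, 0)

(-2, 0)


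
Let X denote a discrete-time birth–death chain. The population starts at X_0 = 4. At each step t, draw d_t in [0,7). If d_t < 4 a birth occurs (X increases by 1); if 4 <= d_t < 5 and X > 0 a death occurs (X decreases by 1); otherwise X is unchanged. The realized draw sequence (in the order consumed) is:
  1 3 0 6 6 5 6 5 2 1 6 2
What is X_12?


10

t=0: X=4, d=1 → birth, X_1=5
t=1: X=5, d=3 → birth, X_2=6
t=2: X=6, d=0 → birth, X_3=7
t=3: X=7, d=6 → hold, X_4=7
t=4: X=7, d=6 → hold, X_5=7
t=5: X=7, d=5 → hold, X_6=7
t=6: X=7, d=6 → hold, X_7=7
t=7: X=7, d=5 → hold, X_8=7
t=8: X=7, d=2 → birth, X_9=8
t=9: X=8, d=1 → birth, X_10=9
t=10: X=9, d=6 → hold, X_11=9
t=11: X=9, d=2 → birth, X_12=10


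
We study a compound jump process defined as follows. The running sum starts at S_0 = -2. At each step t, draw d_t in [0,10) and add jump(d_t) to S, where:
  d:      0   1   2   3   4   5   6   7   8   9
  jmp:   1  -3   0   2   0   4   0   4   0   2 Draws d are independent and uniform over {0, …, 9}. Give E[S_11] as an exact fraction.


Outcome values over d=0..9: [1, -3, 0, 2, 0, 4, 0, 4, 0, 2]
Σy = 10, Σy² = 50, M = 10
μ = 10/10 = 1,  σ² = 50/10 − (1)² = 4
E[S_11] = -2 + 11·(1) = 9

9


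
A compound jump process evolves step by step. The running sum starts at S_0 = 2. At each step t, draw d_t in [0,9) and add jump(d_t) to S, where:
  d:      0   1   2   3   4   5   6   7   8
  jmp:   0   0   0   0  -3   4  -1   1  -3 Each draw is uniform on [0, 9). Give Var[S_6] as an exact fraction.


Outcome values over d=0..8: [0, 0, 0, 0, -3, 4, -1, 1, -3]
Σy = -2, Σy² = 36, M = 9
μ = -2/9 = -2/9,  σ² = 36/9 − (-2/9)² = 320/81
Independent increments: Var[S_6] = 6·σ² = 6·(320/81) = 640/27

640/27


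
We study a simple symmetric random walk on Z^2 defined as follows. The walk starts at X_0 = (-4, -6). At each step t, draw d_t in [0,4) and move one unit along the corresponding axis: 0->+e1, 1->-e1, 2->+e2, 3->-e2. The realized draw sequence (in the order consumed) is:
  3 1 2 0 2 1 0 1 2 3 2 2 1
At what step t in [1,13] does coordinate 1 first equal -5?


t=0: X=(-4, -6), d=3 → -e2, X_1=(-4, -7)
t=1: X=(-4, -7), d=1 → -e1, X_2=(-5, -7)
t=2: X=(-5, -7), d=2 → +e2, X_3=(-5, -6)
t=3: X=(-5, -6), d=0 → +e1, X_4=(-4, -6)
t=4: X=(-4, -6), d=2 → +e2, X_5=(-4, -5)
t=5: X=(-4, -5), d=1 → -e1, X_6=(-5, -5)
t=6: X=(-5, -5), d=0 → +e1, X_7=(-4, -5)
t=7: X=(-4, -5), d=1 → -e1, X_8=(-5, -5)
t=8: X=(-5, -5), d=2 → +e2, X_9=(-5, -4)
t=9: X=(-5, -4), d=3 → -e2, X_10=(-5, -5)
t=10: X=(-5, -5), d=2 → +e2, X_11=(-5, -4)
t=11: X=(-5, -4), d=2 → +e2, X_12=(-5, -3)
t=12: X=(-5, -3), d=1 → -e1, X_13=(-6, -3)

2


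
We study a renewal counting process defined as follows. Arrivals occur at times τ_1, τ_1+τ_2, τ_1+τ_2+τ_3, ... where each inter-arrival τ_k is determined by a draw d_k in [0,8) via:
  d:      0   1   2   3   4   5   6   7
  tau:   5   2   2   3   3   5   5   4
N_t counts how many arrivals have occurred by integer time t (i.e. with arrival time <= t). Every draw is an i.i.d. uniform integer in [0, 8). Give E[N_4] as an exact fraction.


Inter-arrival values over d=0..7: [5, 2, 2, 3, 3, 5, 5, 4]
Each d has probability 1/8, so the pmf of τ is: f(2) = 1/4, f(3) = 1/4, f(4) = 1/8, f(5) = 3/8
Renewal equation for m(n) = E[N_n]: condition on τ_1 = k (if k <= n, one arrival plus a fresh copy on the remaining n−k steps): m(n) = F(n) + Σ_{k<=n} f(k)·m(n−k), where F(n) = P(τ <= n) and m(0) = 0
m(1) = F(1) = 0
m(2) = F(2) = 1/4
m(3) = F(3) = 1/2
m(4) = F(4) + f(2)·m(2) = 5/8 + 1/4·1/4 = 11/16
E[N_4] = m(4) = 11/16

11/16


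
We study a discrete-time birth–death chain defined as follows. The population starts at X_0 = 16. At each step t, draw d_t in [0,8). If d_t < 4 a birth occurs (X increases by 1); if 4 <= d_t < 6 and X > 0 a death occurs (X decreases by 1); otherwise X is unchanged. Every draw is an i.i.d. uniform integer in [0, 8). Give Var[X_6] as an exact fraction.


X can drop by at most 1 per step and X_0 = 16 > T = 6, so X_t >= 16 − t >= 10 > 0 for every t <= 6: the floor at 0 (the 'and X > 0' condition) never binds. Hence X_6 = X_0 + Σ_{t<6} Y_t with i.i.d. increments Y_t = y(d_t) ∈ {+1, −1, 0}.
Outcome values over d=0..7: [1, 1, 1, 1, -1, -1, 0, 0]
Σy = 2, Σy² = 6, M = 8
μ = 2/8 = 1/4,  σ² = 6/8 − (1/4)² = 11/16
Independent increments: Var[X_6] = 6·σ² = 6·(11/16) = 33/8

33/8


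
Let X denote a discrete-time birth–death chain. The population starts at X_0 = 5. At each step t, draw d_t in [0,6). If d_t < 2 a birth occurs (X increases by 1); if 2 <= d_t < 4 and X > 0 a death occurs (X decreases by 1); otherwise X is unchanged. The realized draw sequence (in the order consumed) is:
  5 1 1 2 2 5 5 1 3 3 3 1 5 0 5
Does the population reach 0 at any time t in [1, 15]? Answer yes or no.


no

t=0: X=5, d=5 → hold, X_1=5
t=1: X=5, d=1 → birth, X_2=6
t=2: X=6, d=1 → birth, X_3=7
t=3: X=7, d=2 → death, X_4=6
t=4: X=6, d=2 → death, X_5=5
t=5: X=5, d=5 → hold, X_6=5
t=6: X=5, d=5 → hold, X_7=5
t=7: X=5, d=1 → birth, X_8=6
t=8: X=6, d=3 → death, X_9=5
t=9: X=5, d=3 → death, X_10=4
t=10: X=4, d=3 → death, X_11=3
t=11: X=3, d=1 → birth, X_12=4
t=12: X=4, d=5 → hold, X_13=4
t=13: X=4, d=0 → birth, X_14=5
t=14: X=5, d=5 → hold, X_15=5


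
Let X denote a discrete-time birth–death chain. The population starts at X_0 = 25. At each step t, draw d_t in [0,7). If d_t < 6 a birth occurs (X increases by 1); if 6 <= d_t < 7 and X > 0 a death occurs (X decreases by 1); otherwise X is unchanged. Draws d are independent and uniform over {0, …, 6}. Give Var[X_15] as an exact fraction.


X can drop by at most 1 per step and X_0 = 25 > T = 15, so X_t >= 25 − t >= 10 > 0 for every t <= 15: the floor at 0 (the 'and X > 0' condition) never binds. Hence X_15 = X_0 + Σ_{t<15} Y_t with i.i.d. increments Y_t = y(d_t) ∈ {+1, −1, 0}.
Outcome values over d=0..6: [1, 1, 1, 1, 1, 1, -1]
Σy = 5, Σy² = 7, M = 7
μ = 5/7 = 5/7,  σ² = 7/7 − (5/7)² = 24/49
Independent increments: Var[X_15] = 15·σ² = 15·(24/49) = 360/49

360/49


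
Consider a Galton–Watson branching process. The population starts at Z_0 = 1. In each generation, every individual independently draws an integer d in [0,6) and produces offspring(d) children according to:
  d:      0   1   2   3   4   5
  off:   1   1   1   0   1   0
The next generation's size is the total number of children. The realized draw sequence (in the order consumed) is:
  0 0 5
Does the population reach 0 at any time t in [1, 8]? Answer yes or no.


yes

gen 0: Z_0=1, draws=[0], offspring=[1], Z_1=1
gen 1: Z_1=1, draws=[0], offspring=[1], Z_2=1
gen 2: Z_2=1, draws=[5], offspring=[0], Z_3=0
gen 3: Z_3=0, draws=[], offspring=[], Z_4=0
gen 4: Z_4=0, draws=[], offspring=[], Z_5=0
gen 5: Z_5=0, draws=[], offspring=[], Z_6=0
gen 6: Z_6=0, draws=[], offspring=[], Z_7=0
gen 7: Z_7=0, draws=[], offspring=[], Z_8=0


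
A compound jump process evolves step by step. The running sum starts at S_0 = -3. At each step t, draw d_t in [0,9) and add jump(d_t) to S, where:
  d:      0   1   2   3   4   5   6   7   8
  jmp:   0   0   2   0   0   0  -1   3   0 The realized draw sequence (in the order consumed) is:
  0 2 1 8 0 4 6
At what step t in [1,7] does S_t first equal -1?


t=0: S=-3, d=0, jump=0, S_1=-3
t=1: S=-3, d=2, jump=2, S_2=-1
t=2: S=-1, d=1, jump=0, S_3=-1
t=3: S=-1, d=8, jump=0, S_4=-1
t=4: S=-1, d=0, jump=0, S_5=-1
t=5: S=-1, d=4, jump=0, S_6=-1
t=6: S=-1, d=6, jump=-1, S_7=-2

2


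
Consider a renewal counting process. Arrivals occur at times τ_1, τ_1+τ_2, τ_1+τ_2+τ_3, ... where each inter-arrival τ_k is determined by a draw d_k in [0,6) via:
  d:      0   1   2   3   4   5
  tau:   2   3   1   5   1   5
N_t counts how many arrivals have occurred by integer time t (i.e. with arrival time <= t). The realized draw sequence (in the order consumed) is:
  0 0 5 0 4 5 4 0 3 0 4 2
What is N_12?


5

draw d_1=0: τ_1=2, arrival time A_1=2
draw d_2=0: τ_2=2, arrival time A_2=4
draw d_3=5: τ_3=5, arrival time A_3=9
draw d_4=0: τ_4=2, arrival time A_4=11
draw d_5=4: τ_5=1, arrival time A_5=12
draw d_6=5: τ_6=5, arrival time A_6=17
draw d_7=4: τ_7=1, arrival time A_7=18
draw d_8=0: τ_8=2, arrival time A_8=20
draw d_9=3: τ_9=5, arrival time A_9=25
draw d_10=0: τ_10=2, arrival time A_10=27
draw d_11=4: τ_11=1, arrival time A_11=28
draw d_12=2: τ_12=1, arrival time A_12=29
N_t over t=0..12: 0:0 1:0 2:1 3:1 4:2 5:2 6:2 7:2 8:2 9:3 10:3 11:4 12:5


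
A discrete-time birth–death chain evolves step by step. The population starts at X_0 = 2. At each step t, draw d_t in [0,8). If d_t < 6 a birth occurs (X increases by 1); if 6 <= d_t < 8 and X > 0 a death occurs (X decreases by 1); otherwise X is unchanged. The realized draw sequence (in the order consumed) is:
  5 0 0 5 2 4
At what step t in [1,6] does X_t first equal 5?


3

t=0: X=2, d=5 → birth, X_1=3
t=1: X=3, d=0 → birth, X_2=4
t=2: X=4, d=0 → birth, X_3=5
t=3: X=5, d=5 → birth, X_4=6
t=4: X=6, d=2 → birth, X_5=7
t=5: X=7, d=4 → birth, X_6=8


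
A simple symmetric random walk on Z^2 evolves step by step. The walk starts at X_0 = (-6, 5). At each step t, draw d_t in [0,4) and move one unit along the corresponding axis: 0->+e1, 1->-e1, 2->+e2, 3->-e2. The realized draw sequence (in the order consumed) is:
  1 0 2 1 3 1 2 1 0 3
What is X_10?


t=0: X=(-6, 5), d=1 → -e1, X_1=(-7, 5)
t=1: X=(-7, 5), d=0 → +e1, X_2=(-6, 5)
t=2: X=(-6, 5), d=2 → +e2, X_3=(-6, 6)
t=3: X=(-6, 6), d=1 → -e1, X_4=(-7, 6)
t=4: X=(-7, 6), d=3 → -e2, X_5=(-7, 5)
t=5: X=(-7, 5), d=1 → -e1, X_6=(-8, 5)
t=6: X=(-8, 5), d=2 → +e2, X_7=(-8, 6)
t=7: X=(-8, 6), d=1 → -e1, X_8=(-9, 6)
t=8: X=(-9, 6), d=0 → +e1, X_9=(-8, 6)
t=9: X=(-8, 6), d=3 → -e2, X_10=(-8, 5)

(-8, 5)
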